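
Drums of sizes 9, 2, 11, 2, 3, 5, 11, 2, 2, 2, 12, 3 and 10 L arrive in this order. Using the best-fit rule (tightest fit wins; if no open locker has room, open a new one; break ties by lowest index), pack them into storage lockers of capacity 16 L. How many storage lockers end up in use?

  9 → locker 1 (new)  [load 9/16]
  2 → locker 1  [load 11/16]
  11 → locker 2 (new)  [load 11/16]
  2 → locker 1  [load 13/16]
  3 → locker 1  [load 16/16]
  5 → locker 2  [load 16/16]
  11 → locker 3 (new)  [load 11/16]
  2 → locker 3  [load 13/16]
  2 → locker 3  [load 15/16]
  2 → locker 4 (new)  [load 2/16]
  12 → locker 4  [load 14/16]
  3 → locker 5 (new)  [load 3/16]
  10 → locker 5  [load 13/16]
5 storage lockers opened.

5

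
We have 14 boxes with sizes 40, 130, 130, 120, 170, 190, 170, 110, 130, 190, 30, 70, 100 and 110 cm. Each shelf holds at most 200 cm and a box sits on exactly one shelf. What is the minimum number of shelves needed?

Total = 190 + 190 + 170 + 170 + 130 + 130 + 130 + 120 + 110 + 110 + 100 + 70 + 40 + 30 = 1690 cm.
Lower bound: ⌈1690/200⌉ = 9 shelves.
Also, 10 boxes each exceed 100 cm, and no two of those can share a shelf, so at least 10 shelves are needed.
A packing using 11 shelves:
  shelf 1: 190 = 190
  shelf 2: 190 = 190
  shelf 3: 170 + 30 = 200
  shelf 4: 170 = 170
  shelf 5: 130 + 70 = 200
  shelf 6: 130 + 40 = 170
  shelf 7: 130 = 130
  shelf 8: 120 = 120
  shelf 9: 110 = 110
  shelf 10: 110 = 110
  shelf 11: 100 = 100
No arrangement into 10 shelves stays within capacity, so 11 is optimal.

11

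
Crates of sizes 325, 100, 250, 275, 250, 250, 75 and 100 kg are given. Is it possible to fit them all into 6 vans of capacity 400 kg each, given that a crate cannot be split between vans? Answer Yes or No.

Yes

A valid assignment using 5 vans:
  van 1: 325 + 75 = 400
  van 2: 275 + 100 = 375
  van 3: 250 + 100 = 350
  van 4: 250 = 250
  van 5: 250 = 250
That uses only 5 ≤ 6, so 6 vans are enough.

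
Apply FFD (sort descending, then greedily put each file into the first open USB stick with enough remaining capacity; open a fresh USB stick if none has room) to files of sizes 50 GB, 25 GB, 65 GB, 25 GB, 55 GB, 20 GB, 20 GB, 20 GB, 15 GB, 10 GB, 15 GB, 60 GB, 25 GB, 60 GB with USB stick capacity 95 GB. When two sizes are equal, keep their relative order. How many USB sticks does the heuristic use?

6

Sorted descending: 65, 60, 60, 55, 50, 25, 25, 25, 20, 20, 20, 15, 15, 10.
  65 → USB stick 1 (new)  [load 65/95]
  60 → USB stick 2 (new)  [load 60/95]
  60 → USB stick 3 (new)  [load 60/95]
  55 → USB stick 4 (new)  [load 55/95]
  50 → USB stick 5 (new)  [load 50/95]
  25 → USB stick 1  [load 90/95]
  25 → USB stick 2  [load 85/95]
  25 → USB stick 3  [load 85/95]
  20 → USB stick 4  [load 75/95]
  20 → USB stick 4  [load 95/95]
  20 → USB stick 5  [load 70/95]
  15 → USB stick 5  [load 85/95]
  15 → USB stick 6 (new)  [load 15/95]
  10 → USB stick 2  [load 95/95]
6 USB sticks opened.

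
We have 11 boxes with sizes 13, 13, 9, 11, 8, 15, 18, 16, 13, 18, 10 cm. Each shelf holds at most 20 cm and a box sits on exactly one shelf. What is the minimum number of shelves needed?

Total = 18 + 18 + 16 + 15 + 13 + 13 + 13 + 11 + 10 + 9 + 8 = 144 cm.
Lower bound: ⌈144/20⌉ = 8 shelves.
A packing using 9 shelves:
  shelf 1: 18 = 18
  shelf 2: 18 = 18
  shelf 3: 16 = 16
  shelf 4: 15 = 15
  shelf 5: 13 = 13
  shelf 6: 13 = 13
  shelf 7: 13 = 13
  shelf 8: 11 + 9 = 20
  shelf 9: 10 + 8 = 18
No arrangement into 8 shelves stays within capacity, so 9 is optimal.

9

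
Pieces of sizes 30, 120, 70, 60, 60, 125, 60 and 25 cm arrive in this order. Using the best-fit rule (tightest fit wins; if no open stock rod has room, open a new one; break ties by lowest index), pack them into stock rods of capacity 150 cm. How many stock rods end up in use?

4

  30 → stock rod 1 (new)  [load 30/150]
  120 → stock rod 1  [load 150/150]
  70 → stock rod 2 (new)  [load 70/150]
  60 → stock rod 2  [load 130/150]
  60 → stock rod 3 (new)  [load 60/150]
  125 → stock rod 4 (new)  [load 125/150]
  60 → stock rod 3  [load 120/150]
  25 → stock rod 4  [load 150/150]
4 stock rods opened.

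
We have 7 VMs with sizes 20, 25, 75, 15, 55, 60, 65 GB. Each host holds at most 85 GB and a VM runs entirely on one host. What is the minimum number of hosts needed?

4

Total = 75 + 65 + 60 + 55 + 25 + 20 + 15 = 315 GB.
Lower bound: ⌈315/85⌉ = 4 hosts.
A packing using 4 hosts:
  host 1: 75 = 75
  host 2: 65 + 20 = 85
  host 3: 60 + 25 = 85
  host 4: 55 + 15 = 70
This matches the lower bound, so 4 is optimal.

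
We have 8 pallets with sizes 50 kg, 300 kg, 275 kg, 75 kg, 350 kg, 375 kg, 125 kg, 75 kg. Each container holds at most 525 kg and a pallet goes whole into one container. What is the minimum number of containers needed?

Total = 375 + 350 + 300 + 275 + 125 + 75 + 75 + 50 = 1625 kg.
Lower bound: ⌈1625/525⌉ = 4 containers.
A packing using 4 containers:
  container 1: 375 + 125 = 500
  container 2: 350 + 75 + 75 = 500
  container 3: 300 + 50 = 350
  container 4: 275 = 275
This matches the lower bound, so 4 is optimal.

4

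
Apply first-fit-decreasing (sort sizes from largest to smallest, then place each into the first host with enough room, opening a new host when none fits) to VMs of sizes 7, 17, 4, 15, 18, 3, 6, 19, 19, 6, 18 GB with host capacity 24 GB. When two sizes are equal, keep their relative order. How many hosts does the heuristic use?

Sorted descending: 19, 19, 18, 18, 17, 15, 7, 6, 6, 4, 3.
  19 → host 1 (new)  [load 19/24]
  19 → host 2 (new)  [load 19/24]
  18 → host 3 (new)  [load 18/24]
  18 → host 4 (new)  [load 18/24]
  17 → host 5 (new)  [load 17/24]
  15 → host 6 (new)  [load 15/24]
  7 → host 5  [load 24/24]
  6 → host 3  [load 24/24]
  6 → host 4  [load 24/24]
  4 → host 1  [load 23/24]
  3 → host 2  [load 22/24]
6 hosts opened.

6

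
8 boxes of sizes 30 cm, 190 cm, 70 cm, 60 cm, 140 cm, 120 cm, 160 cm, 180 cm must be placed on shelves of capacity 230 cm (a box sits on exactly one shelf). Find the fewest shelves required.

Total = 190 + 180 + 160 + 140 + 120 + 70 + 60 + 30 = 950 cm.
Lower bound: ⌈950/230⌉ = 5 shelves.
A packing using 5 shelves:
  shelf 1: 190 + 30 = 220
  shelf 2: 180 = 180
  shelf 3: 160 + 70 = 230
  shelf 4: 140 + 60 = 200
  shelf 5: 120 = 120
This matches the lower bound, so 5 is optimal.

5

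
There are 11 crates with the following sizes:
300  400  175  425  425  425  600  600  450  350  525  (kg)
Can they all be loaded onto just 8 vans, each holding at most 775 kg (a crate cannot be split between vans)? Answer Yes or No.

A valid assignment using 8 vans:
  van 1: 600 + 175 = 775
  van 2: 600 = 600
  van 3: 525 = 525
  van 4: 450 + 300 = 750
  van 5: 425 + 350 = 775
  van 6: 425 = 425
  van 7: 425 = 425
  van 8: 400 = 400
Every load is within 775 kg, so 8 vans suffice.

Yes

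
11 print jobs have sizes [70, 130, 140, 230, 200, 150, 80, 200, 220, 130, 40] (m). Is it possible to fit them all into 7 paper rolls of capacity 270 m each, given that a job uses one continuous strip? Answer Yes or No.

A valid assignment using 7 paper rolls:
  roll 1: 230 + 40 = 270
  roll 2: 220 = 220
  roll 3: 200 + 70 = 270
  roll 4: 200 = 200
  roll 5: 150 + 80 = 230
  roll 6: 140 + 130 = 270
  roll 7: 130 = 130
Every load is within 270 m, so 7 paper rolls suffice.

Yes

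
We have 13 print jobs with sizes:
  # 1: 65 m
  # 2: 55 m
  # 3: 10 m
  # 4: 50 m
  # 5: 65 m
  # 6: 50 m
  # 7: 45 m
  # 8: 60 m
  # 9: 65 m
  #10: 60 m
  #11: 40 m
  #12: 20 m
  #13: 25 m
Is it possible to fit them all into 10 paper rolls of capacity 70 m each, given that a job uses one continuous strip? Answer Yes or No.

A valid assignment using 10 paper rolls:
  roll 1: 65 = 65
  roll 2: 65 = 65
  roll 3: 65 = 65
  roll 4: 60 + 10 = 70
  roll 5: 60 = 60
  roll 6: 55 = 55
  roll 7: 50 + 20 = 70
  roll 8: 50 = 50
  roll 9: 45 + 25 = 70
  roll 10: 40 = 40
Every load is within 70 m, so 10 paper rolls suffice.

Yes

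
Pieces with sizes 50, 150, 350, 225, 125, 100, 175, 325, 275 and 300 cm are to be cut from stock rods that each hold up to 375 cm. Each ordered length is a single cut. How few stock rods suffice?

6

Total = 350 + 325 + 300 + 275 + 225 + 175 + 150 + 125 + 100 + 50 = 2075 cm.
Lower bound: ⌈2075/375⌉ = 6 stock rods.
A packing using 6 stock rods:
  stock rod 1: 350 = 350
  stock rod 2: 325 + 50 = 375
  stock rod 3: 300 = 300
  stock rod 4: 275 + 100 = 375
  stock rod 5: 225 + 150 = 375
  stock rod 6: 175 + 125 = 300
This matches the lower bound, so 6 is optimal.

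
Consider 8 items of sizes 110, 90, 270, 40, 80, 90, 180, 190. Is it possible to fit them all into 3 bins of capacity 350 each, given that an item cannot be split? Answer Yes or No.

No

Total = 1050; ⌈1050/350⌉ = 3.
The bound of 3 does not rule out 3, but exhaustive search shows no assignment into 3 bins of capacity 350 exists — the minimum is 4.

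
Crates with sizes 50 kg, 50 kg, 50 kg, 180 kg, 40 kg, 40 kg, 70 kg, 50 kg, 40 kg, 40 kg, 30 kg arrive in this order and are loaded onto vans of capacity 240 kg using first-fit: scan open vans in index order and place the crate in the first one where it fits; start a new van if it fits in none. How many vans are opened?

3

  50 → van 1 (new)  [load 50/240]
  50 → van 1  [load 100/240]
  50 → van 1  [load 150/240]
  180 → van 2 (new)  [load 180/240]
  40 → van 1  [load 190/240]
  40 → van 1  [load 230/240]
  70 → van 3 (new)  [load 70/240]
  50 → van 2  [load 230/240]
  40 → van 3  [load 110/240]
  40 → van 3  [load 150/240]
  30 → van 3  [load 180/240]
3 vans opened.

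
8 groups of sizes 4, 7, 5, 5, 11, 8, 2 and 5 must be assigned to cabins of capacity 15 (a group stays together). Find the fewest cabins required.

4

Total = 11 + 8 + 7 + 5 + 5 + 5 + 4 + 2 = 47.
Lower bound: ⌈47/15⌉ = 4 cabins.
A packing using 4 cabins:
  cabin 1: 11 + 4 = 15
  cabin 2: 8 + 7 = 15
  cabin 3: 5 + 5 + 5 = 15
  cabin 4: 2 = 2
This matches the lower bound, so 4 is optimal.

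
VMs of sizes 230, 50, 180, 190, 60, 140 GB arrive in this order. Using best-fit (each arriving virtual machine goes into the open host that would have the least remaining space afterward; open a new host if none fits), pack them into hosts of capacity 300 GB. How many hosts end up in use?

4

  230 → host 1 (new)  [load 230/300]
  50 → host 1  [load 280/300]
  180 → host 2 (new)  [load 180/300]
  190 → host 3 (new)  [load 190/300]
  60 → host 3  [load 250/300]
  140 → host 4 (new)  [load 140/300]
4 hosts opened.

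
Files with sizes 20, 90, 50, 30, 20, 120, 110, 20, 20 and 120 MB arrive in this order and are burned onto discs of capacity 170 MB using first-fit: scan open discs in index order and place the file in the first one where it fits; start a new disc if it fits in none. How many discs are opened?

  20 → disc 1 (new)  [load 20/170]
  90 → disc 1  [load 110/170]
  50 → disc 1  [load 160/170]
  30 → disc 2 (new)  [load 30/170]
  20 → disc 2  [load 50/170]
  120 → disc 2  [load 170/170]
  110 → disc 3 (new)  [load 110/170]
  20 → disc 3  [load 130/170]
  20 → disc 3  [load 150/170]
  120 → disc 4 (new)  [load 120/170]
4 discs opened.

4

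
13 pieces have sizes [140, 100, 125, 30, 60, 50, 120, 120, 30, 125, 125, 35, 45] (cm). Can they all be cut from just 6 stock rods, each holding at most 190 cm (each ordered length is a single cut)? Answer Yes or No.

Total = 1105 cm; ⌈1105/190⌉ = 6.
7 pieces each exceed half the capacity and cannot share a stock rod, forcing at least 7 stock rods.
At least 7 stock rods are required, but only 6 are allowed.

No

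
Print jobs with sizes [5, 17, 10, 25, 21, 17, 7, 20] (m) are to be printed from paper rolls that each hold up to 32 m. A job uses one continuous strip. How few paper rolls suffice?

5

Total = 25 + 21 + 20 + 17 + 17 + 10 + 7 + 5 = 122 m.
Lower bound: ⌈122/32⌉ = 4 paper rolls.
Also, 5 print jobs each exceed 16 m, and no two of those can share a roll, so at least 5 paper rolls are needed.
A packing using 5 paper rolls:
  roll 1: 25 + 7 = 32
  roll 2: 21 + 10 = 31
  roll 3: 20 + 5 = 25
  roll 4: 17 = 17
  roll 5: 17 = 17
This matches the lower bound, so 5 is optimal.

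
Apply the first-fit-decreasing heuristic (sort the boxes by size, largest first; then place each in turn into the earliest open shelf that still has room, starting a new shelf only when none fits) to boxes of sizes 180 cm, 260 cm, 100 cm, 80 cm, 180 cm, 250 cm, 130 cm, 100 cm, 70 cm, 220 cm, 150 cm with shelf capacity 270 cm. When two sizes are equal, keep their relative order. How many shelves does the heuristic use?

Sorted descending: 260, 250, 220, 180, 180, 150, 130, 100, 100, 80, 70.
  260 → shelf 1 (new)  [load 260/270]
  250 → shelf 2 (new)  [load 250/270]
  220 → shelf 3 (new)  [load 220/270]
  180 → shelf 4 (new)  [load 180/270]
  180 → shelf 5 (new)  [load 180/270]
  150 → shelf 6 (new)  [load 150/270]
  130 → shelf 7 (new)  [load 130/270]
  100 → shelf 6  [load 250/270]
  100 → shelf 7  [load 230/270]
  80 → shelf 4  [load 260/270]
  70 → shelf 5  [load 250/270]
7 shelves opened.

7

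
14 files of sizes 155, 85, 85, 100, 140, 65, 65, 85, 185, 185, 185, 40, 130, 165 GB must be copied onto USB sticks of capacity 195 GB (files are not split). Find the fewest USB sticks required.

10

Total = 185 + 185 + 185 + 165 + 155 + 140 + 130 + 100 + 85 + 85 + 85 + 65 + 65 + 40 = 1670 GB.
Lower bound: ⌈1670/195⌉ = 9 USB sticks.
A packing using 10 USB sticks:
  USB stick 1: 185 = 185
  USB stick 2: 185 = 185
  USB stick 3: 185 = 185
  USB stick 4: 165 = 165
  USB stick 5: 155 + 40 = 195
  USB stick 6: 140 = 140
  USB stick 7: 130 + 65 = 195
  USB stick 8: 100 + 85 = 185
  USB stick 9: 85 + 85 = 170
  USB stick 10: 65 = 65
No arrangement into 9 USB sticks stays within capacity, so 10 is optimal.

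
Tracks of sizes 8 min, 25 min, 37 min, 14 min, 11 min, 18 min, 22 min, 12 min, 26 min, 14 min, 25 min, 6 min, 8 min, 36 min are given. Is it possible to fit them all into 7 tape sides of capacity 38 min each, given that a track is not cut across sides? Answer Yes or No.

No

Total = 262 min; ⌈262/38⌉ = 7.
The bound of 7 does not rule out 7, but exhaustive search shows no assignment into 7 tape sides of capacity 38 min exists — the minimum is 8.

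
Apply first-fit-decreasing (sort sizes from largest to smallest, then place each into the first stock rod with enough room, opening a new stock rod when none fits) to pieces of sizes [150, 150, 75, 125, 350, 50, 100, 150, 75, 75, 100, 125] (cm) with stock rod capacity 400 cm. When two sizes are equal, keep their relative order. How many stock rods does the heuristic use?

Sorted descending: 350, 150, 150, 150, 125, 125, 100, 100, 75, 75, 75, 50.
  350 → stock rod 1 (new)  [load 350/400]
  150 → stock rod 2 (new)  [load 150/400]
  150 → stock rod 2  [load 300/400]
  150 → stock rod 3 (new)  [load 150/400]
  125 → stock rod 3  [load 275/400]
  125 → stock rod 3  [load 400/400]
  100 → stock rod 2  [load 400/400]
  100 → stock rod 4 (new)  [load 100/400]
  75 → stock rod 4  [load 175/400]
  75 → stock rod 4  [load 250/400]
  75 → stock rod 4  [load 325/400]
  50 → stock rod 1  [load 400/400]
4 stock rods opened.

4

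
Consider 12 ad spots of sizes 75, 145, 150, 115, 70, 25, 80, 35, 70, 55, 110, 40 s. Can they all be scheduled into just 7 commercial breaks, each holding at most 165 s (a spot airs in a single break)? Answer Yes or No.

Yes

A valid assignment using 7 commercial breaks:
  break 1: 150 = 150
  break 2: 145 = 145
  break 3: 115 + 40 = 155
  break 4: 110 + 55 = 165
  break 5: 80 + 75 = 155
  break 6: 70 + 70 + 25 = 165
  break 7: 35 = 35
Every load is within 165 s, so 7 commercial breaks suffice.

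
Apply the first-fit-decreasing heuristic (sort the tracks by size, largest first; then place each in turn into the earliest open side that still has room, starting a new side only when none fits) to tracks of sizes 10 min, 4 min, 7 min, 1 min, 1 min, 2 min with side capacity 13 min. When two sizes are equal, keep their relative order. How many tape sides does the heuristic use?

2

Sorted descending: 10, 7, 4, 2, 1, 1.
  10 → side 1 (new)  [load 10/13]
  7 → side 2 (new)  [load 7/13]
  4 → side 2  [load 11/13]
  2 → side 1  [load 12/13]
  1 → side 1  [load 13/13]
  1 → side 2  [load 12/13]
2 tape sides opened.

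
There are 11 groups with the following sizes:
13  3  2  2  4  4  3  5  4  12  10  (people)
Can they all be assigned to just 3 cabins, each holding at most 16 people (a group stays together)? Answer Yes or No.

Total = 62 people; ⌈62/16⌉ = 4.
At least 4 cabins are required, but only 3 are allowed.

No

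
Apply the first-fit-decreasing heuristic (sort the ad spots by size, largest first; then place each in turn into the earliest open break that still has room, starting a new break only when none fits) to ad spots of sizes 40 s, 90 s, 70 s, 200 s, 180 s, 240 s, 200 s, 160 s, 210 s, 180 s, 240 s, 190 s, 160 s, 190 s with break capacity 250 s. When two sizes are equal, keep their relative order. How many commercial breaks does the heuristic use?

11

Sorted descending: 240, 240, 210, 200, 200, 190, 190, 180, 180, 160, 160, 90, 70, 40.
  240 → break 1 (new)  [load 240/250]
  240 → break 2 (new)  [load 240/250]
  210 → break 3 (new)  [load 210/250]
  200 → break 4 (new)  [load 200/250]
  200 → break 5 (new)  [load 200/250]
  190 → break 6 (new)  [load 190/250]
  190 → break 7 (new)  [load 190/250]
  180 → break 8 (new)  [load 180/250]
  180 → break 9 (new)  [load 180/250]
  160 → break 10 (new)  [load 160/250]
  160 → break 11 (new)  [load 160/250]
  90 → break 10  [load 250/250]
  70 → break 8  [load 250/250]
  40 → break 3  [load 250/250]
11 commercial breaks opened.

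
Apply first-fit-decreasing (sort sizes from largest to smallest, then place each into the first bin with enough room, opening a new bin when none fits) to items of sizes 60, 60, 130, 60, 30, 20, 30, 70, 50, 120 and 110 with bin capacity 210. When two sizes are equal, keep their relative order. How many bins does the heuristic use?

Sorted descending: 130, 120, 110, 70, 60, 60, 60, 50, 30, 30, 20.
  130 → bin 1 (new)  [load 130/210]
  120 → bin 2 (new)  [load 120/210]
  110 → bin 3 (new)  [load 110/210]
  70 → bin 1  [load 200/210]
  60 → bin 2  [load 180/210]
  60 → bin 3  [load 170/210]
  60 → bin 4 (new)  [load 60/210]
  50 → bin 4  [load 110/210]
  30 → bin 2  [load 210/210]
  30 → bin 3  [load 200/210]
  20 → bin 4  [load 130/210]
4 bins opened.

4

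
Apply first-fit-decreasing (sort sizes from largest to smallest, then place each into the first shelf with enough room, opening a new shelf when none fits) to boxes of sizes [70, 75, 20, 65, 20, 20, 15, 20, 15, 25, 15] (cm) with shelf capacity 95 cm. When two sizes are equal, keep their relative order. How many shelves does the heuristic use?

4

Sorted descending: 75, 70, 65, 25, 20, 20, 20, 20, 15, 15, 15.
  75 → shelf 1 (new)  [load 75/95]
  70 → shelf 2 (new)  [load 70/95]
  65 → shelf 3 (new)  [load 65/95]
  25 → shelf 2  [load 95/95]
  20 → shelf 1  [load 95/95]
  20 → shelf 3  [load 85/95]
  20 → shelf 4 (new)  [load 20/95]
  20 → shelf 4  [load 40/95]
  15 → shelf 4  [load 55/95]
  15 → shelf 4  [load 70/95]
  15 → shelf 4  [load 85/95]
4 shelves opened.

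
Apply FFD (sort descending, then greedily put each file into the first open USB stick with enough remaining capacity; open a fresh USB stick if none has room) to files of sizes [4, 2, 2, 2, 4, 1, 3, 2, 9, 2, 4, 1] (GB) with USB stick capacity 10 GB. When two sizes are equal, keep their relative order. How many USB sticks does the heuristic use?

Sorted descending: 9, 4, 4, 4, 3, 2, 2, 2, 2, 2, 1, 1.
  9 → USB stick 1 (new)  [load 9/10]
  4 → USB stick 2 (new)  [load 4/10]
  4 → USB stick 2  [load 8/10]
  4 → USB stick 3 (new)  [load 4/10]
  3 → USB stick 3  [load 7/10]
  2 → USB stick 2  [load 10/10]
  2 → USB stick 3  [load 9/10]
  2 → USB stick 4 (new)  [load 2/10]
  2 → USB stick 4  [load 4/10]
  2 → USB stick 4  [load 6/10]
  1 → USB stick 1  [load 10/10]
  1 → USB stick 3  [load 10/10]
4 USB sticks opened.

4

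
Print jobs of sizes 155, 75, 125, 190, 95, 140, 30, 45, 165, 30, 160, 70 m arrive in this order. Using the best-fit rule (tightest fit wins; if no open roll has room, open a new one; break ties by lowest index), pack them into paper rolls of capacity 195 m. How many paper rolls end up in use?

  155 → roll 1 (new)  [load 155/195]
  75 → roll 2 (new)  [load 75/195]
  125 → roll 3 (new)  [load 125/195]
  190 → roll 4 (new)  [load 190/195]
  95 → roll 2  [load 170/195]
  140 → roll 5 (new)  [load 140/195]
  30 → roll 1  [load 185/195]
  45 → roll 5  [load 185/195]
  165 → roll 6 (new)  [load 165/195]
  30 → roll 6  [load 195/195]
  160 → roll 7 (new)  [load 160/195]
  70 → roll 3  [load 195/195]
7 paper rolls opened.

7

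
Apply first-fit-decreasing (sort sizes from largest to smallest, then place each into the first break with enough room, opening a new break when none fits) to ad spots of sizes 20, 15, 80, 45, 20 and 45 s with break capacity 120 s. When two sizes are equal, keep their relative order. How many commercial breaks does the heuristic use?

Sorted descending: 80, 45, 45, 20, 20, 15.
  80 → break 1 (new)  [load 80/120]
  45 → break 2 (new)  [load 45/120]
  45 → break 2  [load 90/120]
  20 → break 1  [load 100/120]
  20 → break 1  [load 120/120]
  15 → break 2  [load 105/120]
2 commercial breaks opened.

2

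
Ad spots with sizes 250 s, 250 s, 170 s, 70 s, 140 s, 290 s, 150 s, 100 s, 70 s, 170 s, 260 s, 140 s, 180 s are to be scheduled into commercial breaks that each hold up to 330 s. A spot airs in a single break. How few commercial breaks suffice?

Total = 290 + 260 + 250 + 250 + 180 + 170 + 170 + 150 + 140 + 140 + 100 + 70 + 70 = 2240 s.
Lower bound: ⌈2240/330⌉ = 7 commercial breaks.
A packing using 8 commercial breaks:
  break 1: 290 = 290
  break 2: 260 + 70 = 330
  break 3: 250 + 70 = 320
  break 4: 250 = 250
  break 5: 180 + 150 = 330
  break 6: 170 + 140 = 310
  break 7: 170 + 140 = 310
  break 8: 100 = 100
No arrangement into 7 commercial breaks stays within capacity, so 8 is optimal.

8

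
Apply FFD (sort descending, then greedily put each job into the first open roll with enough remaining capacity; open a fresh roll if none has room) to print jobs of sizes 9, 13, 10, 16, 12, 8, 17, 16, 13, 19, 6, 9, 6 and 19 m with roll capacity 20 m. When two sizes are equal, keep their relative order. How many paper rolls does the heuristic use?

10

Sorted descending: 19, 19, 17, 16, 16, 13, 13, 12, 10, 9, 9, 8, 6, 6.
  19 → roll 1 (new)  [load 19/20]
  19 → roll 2 (new)  [load 19/20]
  17 → roll 3 (new)  [load 17/20]
  16 → roll 4 (new)  [load 16/20]
  16 → roll 5 (new)  [load 16/20]
  13 → roll 6 (new)  [load 13/20]
  13 → roll 7 (new)  [load 13/20]
  12 → roll 8 (new)  [load 12/20]
  10 → roll 9 (new)  [load 10/20]
  9 → roll 9  [load 19/20]
  9 → roll 10 (new)  [load 9/20]
  8 → roll 8  [load 20/20]
  6 → roll 6  [load 19/20]
  6 → roll 7  [load 19/20]
10 paper rolls opened.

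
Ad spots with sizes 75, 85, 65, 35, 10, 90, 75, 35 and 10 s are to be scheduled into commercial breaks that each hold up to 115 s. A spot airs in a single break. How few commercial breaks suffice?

5

Total = 90 + 85 + 75 + 75 + 65 + 35 + 35 + 10 + 10 = 480 s.
Lower bound: ⌈480/115⌉ = 5 commercial breaks.
A packing using 5 commercial breaks:
  break 1: 90 + 10 + 10 = 110
  break 2: 85 = 85
  break 3: 75 + 35 = 110
  break 4: 75 + 35 = 110
  break 5: 65 = 65
This matches the lower bound, so 5 is optimal.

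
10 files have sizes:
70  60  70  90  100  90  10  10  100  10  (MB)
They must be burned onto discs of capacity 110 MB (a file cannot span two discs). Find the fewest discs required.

7

Total = 100 + 100 + 90 + 90 + 70 + 70 + 60 + 10 + 10 + 10 = 610 MB.
Lower bound: ⌈610/110⌉ = 6 discs.
Also, 7 files each exceed 55 MB, and no two of those can share a disc, so at least 7 discs are needed.
A packing using 7 discs:
  disc 1: 100 + 10 = 110
  disc 2: 100 + 10 = 110
  disc 3: 90 + 10 = 100
  disc 4: 90 = 90
  disc 5: 70 = 70
  disc 6: 70 = 70
  disc 7: 60 = 60
This matches the lower bound, so 7 is optimal.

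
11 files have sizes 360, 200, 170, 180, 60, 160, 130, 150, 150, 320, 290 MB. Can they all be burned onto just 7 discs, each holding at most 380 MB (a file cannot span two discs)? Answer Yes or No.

Yes

A valid assignment using 7 discs:
  disc 1: 360 = 360
  disc 2: 320 + 60 = 380
  disc 3: 290 = 290
  disc 4: 200 + 180 = 380
  disc 5: 170 + 160 = 330
  disc 6: 150 + 150 = 300
  disc 7: 130 = 130
Every load is within 380 MB, so 7 discs suffice.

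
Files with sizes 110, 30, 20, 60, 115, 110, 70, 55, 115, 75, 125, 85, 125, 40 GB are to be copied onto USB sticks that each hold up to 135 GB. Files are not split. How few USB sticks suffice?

10

Total = 125 + 125 + 115 + 115 + 110 + 110 + 85 + 75 + 70 + 60 + 55 + 40 + 30 + 20 = 1135 GB.
Lower bound: ⌈1135/135⌉ = 9 USB sticks.
A packing using 10 USB sticks:
  USB stick 1: 125 = 125
  USB stick 2: 125 = 125
  USB stick 3: 115 + 20 = 135
  USB stick 4: 115 = 115
  USB stick 5: 110 = 110
  USB stick 6: 110 = 110
  USB stick 7: 85 + 40 = 125
  USB stick 8: 75 + 60 = 135
  USB stick 9: 70 + 55 = 125
  USB stick 10: 30 = 30
No arrangement into 9 USB sticks stays within capacity, so 10 is optimal.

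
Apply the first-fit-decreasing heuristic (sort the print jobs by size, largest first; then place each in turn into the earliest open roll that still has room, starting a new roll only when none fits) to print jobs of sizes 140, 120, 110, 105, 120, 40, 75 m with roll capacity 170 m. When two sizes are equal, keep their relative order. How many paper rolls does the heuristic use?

Sorted descending: 140, 120, 120, 110, 105, 75, 40.
  140 → roll 1 (new)  [load 140/170]
  120 → roll 2 (new)  [load 120/170]
  120 → roll 3 (new)  [load 120/170]
  110 → roll 4 (new)  [load 110/170]
  105 → roll 5 (new)  [load 105/170]
  75 → roll 6 (new)  [load 75/170]
  40 → roll 2  [load 160/170]
6 paper rolls opened.

6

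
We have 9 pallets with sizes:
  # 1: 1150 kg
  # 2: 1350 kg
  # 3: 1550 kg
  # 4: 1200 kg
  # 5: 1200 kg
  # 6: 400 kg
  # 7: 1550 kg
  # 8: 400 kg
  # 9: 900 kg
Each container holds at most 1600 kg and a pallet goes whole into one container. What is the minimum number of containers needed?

7

Total = 1550 + 1550 + 1350 + 1200 + 1200 + 1150 + 900 + 400 + 400 = 9700 kg.
Lower bound: ⌈9700/1600⌉ = 7 containers.
A packing using 7 containers:
  container 1: 1550 = 1550
  container 2: 1550 = 1550
  container 3: 1350 = 1350
  container 4: 1200 + 400 = 1600
  container 5: 1200 + 400 = 1600
  container 6: 1150 = 1150
  container 7: 900 = 900
This matches the lower bound, so 7 is optimal.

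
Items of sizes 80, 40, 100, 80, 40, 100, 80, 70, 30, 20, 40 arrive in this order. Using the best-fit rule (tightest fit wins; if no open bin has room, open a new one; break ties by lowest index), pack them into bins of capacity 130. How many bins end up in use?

6

  80 → bin 1 (new)  [load 80/130]
  40 → bin 1  [load 120/130]
  100 → bin 2 (new)  [load 100/130]
  80 → bin 3 (new)  [load 80/130]
  40 → bin 3  [load 120/130]
  100 → bin 4 (new)  [load 100/130]
  80 → bin 5 (new)  [load 80/130]
  70 → bin 6 (new)  [load 70/130]
  30 → bin 2  [load 130/130]
  20 → bin 4  [load 120/130]
  40 → bin 5  [load 120/130]
6 bins opened.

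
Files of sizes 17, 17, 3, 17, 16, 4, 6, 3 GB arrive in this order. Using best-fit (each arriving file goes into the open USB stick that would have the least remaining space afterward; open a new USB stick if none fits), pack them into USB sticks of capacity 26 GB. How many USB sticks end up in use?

4

  17 → USB stick 1 (new)  [load 17/26]
  17 → USB stick 2 (new)  [load 17/26]
  3 → USB stick 1  [load 20/26]
  17 → USB stick 3 (new)  [load 17/26]
  16 → USB stick 4 (new)  [load 16/26]
  4 → USB stick 1  [load 24/26]
  6 → USB stick 2  [load 23/26]
  3 → USB stick 2  [load 26/26]
4 USB sticks opened.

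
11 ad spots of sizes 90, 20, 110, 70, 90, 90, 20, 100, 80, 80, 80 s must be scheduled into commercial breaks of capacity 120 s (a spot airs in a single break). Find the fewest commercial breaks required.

9

Total = 110 + 100 + 90 + 90 + 90 + 80 + 80 + 80 + 70 + 20 + 20 = 830 s.
Lower bound: ⌈830/120⌉ = 7 commercial breaks.
Also, 9 ad spots each exceed 60 s, and no two of those can share a break, so at least 9 commercial breaks are needed.
A packing using 9 commercial breaks:
  break 1: 110 = 110
  break 2: 100 + 20 = 120
  break 3: 90 + 20 = 110
  break 4: 90 = 90
  break 5: 90 = 90
  break 6: 80 = 80
  break 7: 80 = 80
  break 8: 80 = 80
  break 9: 70 = 70
This matches the lower bound, so 9 is optimal.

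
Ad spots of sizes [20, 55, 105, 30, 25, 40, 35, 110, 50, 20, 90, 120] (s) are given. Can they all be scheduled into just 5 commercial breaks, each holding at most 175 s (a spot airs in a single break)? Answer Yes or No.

Yes

A valid assignment using 4 commercial breaks:
  break 1: 120 + 55 = 175
  break 2: 110 + 40 + 25 = 175
  break 3: 105 + 50 + 20 = 175
  break 4: 90 + 35 + 30 + 20 = 175
That uses only 4 ≤ 5, so 5 commercial breaks are enough.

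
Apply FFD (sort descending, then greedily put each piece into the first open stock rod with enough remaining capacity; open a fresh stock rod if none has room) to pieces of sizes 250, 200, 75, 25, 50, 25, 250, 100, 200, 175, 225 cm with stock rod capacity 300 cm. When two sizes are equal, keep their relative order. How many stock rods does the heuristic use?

6

Sorted descending: 250, 250, 225, 200, 200, 175, 100, 75, 50, 25, 25.
  250 → stock rod 1 (new)  [load 250/300]
  250 → stock rod 2 (new)  [load 250/300]
  225 → stock rod 3 (new)  [load 225/300]
  200 → stock rod 4 (new)  [load 200/300]
  200 → stock rod 5 (new)  [load 200/300]
  175 → stock rod 6 (new)  [load 175/300]
  100 → stock rod 4  [load 300/300]
  75 → stock rod 3  [load 300/300]
  50 → stock rod 1  [load 300/300]
  25 → stock rod 2  [load 275/300]
  25 → stock rod 2  [load 300/300]
6 stock rods opened.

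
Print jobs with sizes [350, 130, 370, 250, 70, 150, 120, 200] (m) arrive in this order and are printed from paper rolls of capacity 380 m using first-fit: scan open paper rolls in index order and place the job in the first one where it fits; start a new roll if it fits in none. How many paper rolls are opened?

  350 → roll 1 (new)  [load 350/380]
  130 → roll 2 (new)  [load 130/380]
  370 → roll 3 (new)  [load 370/380]
  250 → roll 2  [load 380/380]
  70 → roll 4 (new)  [load 70/380]
  150 → roll 4  [load 220/380]
  120 → roll 4  [load 340/380]
  200 → roll 5 (new)  [load 200/380]
5 paper rolls opened.

5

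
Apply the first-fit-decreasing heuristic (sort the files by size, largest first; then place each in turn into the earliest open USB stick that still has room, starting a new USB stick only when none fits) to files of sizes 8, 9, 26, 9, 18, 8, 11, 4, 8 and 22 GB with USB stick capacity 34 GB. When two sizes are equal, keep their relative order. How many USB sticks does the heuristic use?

4

Sorted descending: 26, 22, 18, 11, 9, 9, 8, 8, 8, 4.
  26 → USB stick 1 (new)  [load 26/34]
  22 → USB stick 2 (new)  [load 22/34]
  18 → USB stick 3 (new)  [load 18/34]
  11 → USB stick 2  [load 33/34]
  9 → USB stick 3  [load 27/34]
  9 → USB stick 4 (new)  [load 9/34]
  8 → USB stick 1  [load 34/34]
  8 → USB stick 4  [load 17/34]
  8 → USB stick 4  [load 25/34]
  4 → USB stick 3  [load 31/34]
4 USB sticks opened.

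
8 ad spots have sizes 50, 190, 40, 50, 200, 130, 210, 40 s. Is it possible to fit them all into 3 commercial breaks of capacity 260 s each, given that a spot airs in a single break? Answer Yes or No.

No

Total = 910 s; ⌈910/260⌉ = 4.
At least 4 commercial breaks are required, but only 3 are allowed.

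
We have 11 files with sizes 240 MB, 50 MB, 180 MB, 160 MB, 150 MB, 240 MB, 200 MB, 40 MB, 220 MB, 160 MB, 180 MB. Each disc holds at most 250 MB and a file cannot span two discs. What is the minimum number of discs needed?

Total = 240 + 240 + 220 + 200 + 180 + 180 + 160 + 160 + 150 + 50 + 40 = 1820 MB.
Lower bound: ⌈1820/250⌉ = 8 discs.
Also, 9 files each exceed 125 MB, and no two of those can share a disc, so at least 9 discs are needed.
A packing using 9 discs:
  disc 1: 240 = 240
  disc 2: 240 = 240
  disc 3: 220 = 220
  disc 4: 200 + 50 = 250
  disc 5: 180 + 40 = 220
  disc 6: 180 = 180
  disc 7: 160 = 160
  disc 8: 160 = 160
  disc 9: 150 = 150
This matches the lower bound, so 9 is optimal.

9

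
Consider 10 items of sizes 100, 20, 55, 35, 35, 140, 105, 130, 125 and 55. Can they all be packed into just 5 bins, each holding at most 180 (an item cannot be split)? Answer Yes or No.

Yes

A valid assignment using 5 bins:
  bin 1: 140 + 35 = 175
  bin 2: 130 + 35 = 165
  bin 3: 125 + 55 = 180
  bin 4: 105 + 55 + 20 = 180
  bin 5: 100 = 100
Every load is within 180, so 5 bins suffice.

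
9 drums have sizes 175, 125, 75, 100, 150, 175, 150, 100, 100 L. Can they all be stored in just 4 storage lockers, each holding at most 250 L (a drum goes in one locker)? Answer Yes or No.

No

Total = 1150 L; ⌈1150/250⌉ = 5.
At least 5 storage lockers are required, but only 4 are allowed.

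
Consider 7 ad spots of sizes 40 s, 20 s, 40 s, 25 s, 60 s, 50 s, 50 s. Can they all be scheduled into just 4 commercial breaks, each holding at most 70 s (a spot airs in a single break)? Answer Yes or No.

Total = 285 s; ⌈285/70⌉ = 5.
At least 5 commercial breaks are required, but only 4 are allowed.

No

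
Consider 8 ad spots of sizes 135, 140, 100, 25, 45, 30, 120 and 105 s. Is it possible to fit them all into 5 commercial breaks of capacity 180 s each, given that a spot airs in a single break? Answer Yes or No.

Yes

A valid assignment using 5 commercial breaks:
  break 1: 140 + 30 = 170
  break 2: 135 + 45 = 180
  break 3: 120 + 25 = 145
  break 4: 105 = 105
  break 5: 100 = 100
Every load is within 180 s, so 5 commercial breaks suffice.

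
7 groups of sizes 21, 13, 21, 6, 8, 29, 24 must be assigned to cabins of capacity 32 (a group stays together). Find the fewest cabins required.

Total = 29 + 24 + 21 + 21 + 13 + 8 + 6 = 122.
Lower bound: ⌈122/32⌉ = 4 cabins.
A packing using 5 cabins:
  cabin 1: 29 = 29
  cabin 2: 24 + 8 = 32
  cabin 3: 21 + 6 = 27
  cabin 4: 21 = 21
  cabin 5: 13 = 13
No arrangement into 4 cabins stays within capacity, so 5 is optimal.

5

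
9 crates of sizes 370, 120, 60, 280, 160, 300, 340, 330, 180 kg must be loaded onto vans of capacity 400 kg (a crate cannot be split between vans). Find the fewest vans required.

Total = 370 + 340 + 330 + 300 + 280 + 180 + 160 + 120 + 60 = 2140 kg.
Lower bound: ⌈2140/400⌉ = 6 vans.
A packing using 6 vans:
  van 1: 370 = 370
  van 2: 340 + 60 = 400
  van 3: 330 = 330
  van 4: 300 = 300
  van 5: 280 + 120 = 400
  van 6: 180 + 160 = 340
This matches the lower bound, so 6 is optimal.

6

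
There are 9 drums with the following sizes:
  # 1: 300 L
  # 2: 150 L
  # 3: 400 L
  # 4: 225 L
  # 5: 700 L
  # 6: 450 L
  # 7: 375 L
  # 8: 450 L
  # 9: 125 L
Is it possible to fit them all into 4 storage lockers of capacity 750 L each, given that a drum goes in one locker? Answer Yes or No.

No

Total = 3175 L; ⌈3175/750⌉ = 5.
At least 5 storage lockers are required, but only 4 are allowed.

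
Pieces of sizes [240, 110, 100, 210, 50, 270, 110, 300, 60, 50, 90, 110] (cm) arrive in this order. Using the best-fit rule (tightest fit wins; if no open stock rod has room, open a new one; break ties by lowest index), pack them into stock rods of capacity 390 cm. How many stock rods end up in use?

5

  240 → stock rod 1 (new)  [load 240/390]
  110 → stock rod 1  [load 350/390]
  100 → stock rod 2 (new)  [load 100/390]
  210 → stock rod 2  [load 310/390]
  50 → stock rod 2  [load 360/390]
  270 → stock rod 3 (new)  [load 270/390]
  110 → stock rod 3  [load 380/390]
  300 → stock rod 4 (new)  [load 300/390]
  60 → stock rod 4  [load 360/390]
  50 → stock rod 5 (new)  [load 50/390]
  90 → stock rod 5  [load 140/390]
  110 → stock rod 5  [load 250/390]
5 stock rods opened.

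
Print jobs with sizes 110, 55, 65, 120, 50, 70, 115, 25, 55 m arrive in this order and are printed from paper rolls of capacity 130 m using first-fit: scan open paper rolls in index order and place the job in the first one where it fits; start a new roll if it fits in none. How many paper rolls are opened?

  110 → roll 1 (new)  [load 110/130]
  55 → roll 2 (new)  [load 55/130]
  65 → roll 2  [load 120/130]
  120 → roll 3 (new)  [load 120/130]
  50 → roll 4 (new)  [load 50/130]
  70 → roll 4  [load 120/130]
  115 → roll 5 (new)  [load 115/130]
  25 → roll 6 (new)  [load 25/130]
  55 → roll 6  [load 80/130]
6 paper rolls opened.

6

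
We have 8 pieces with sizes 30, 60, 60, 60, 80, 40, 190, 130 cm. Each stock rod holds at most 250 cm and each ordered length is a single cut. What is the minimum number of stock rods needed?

3

Total = 190 + 130 + 80 + 60 + 60 + 60 + 40 + 30 = 650 cm.
Lower bound: ⌈650/250⌉ = 3 stock rods.
A packing using 3 stock rods:
  stock rod 1: 190 + 60 = 250
  stock rod 2: 130 + 80 + 40 = 250
  stock rod 3: 60 + 60 + 30 = 150
This matches the lower bound, so 3 is optimal.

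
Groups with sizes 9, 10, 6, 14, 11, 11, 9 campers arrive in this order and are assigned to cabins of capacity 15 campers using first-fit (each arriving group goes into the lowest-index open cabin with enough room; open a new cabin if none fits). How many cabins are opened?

6

  9 → cabin 1 (new)  [load 9/15]
  10 → cabin 2 (new)  [load 10/15]
  6 → cabin 1  [load 15/15]
  14 → cabin 3 (new)  [load 14/15]
  11 → cabin 4 (new)  [load 11/15]
  11 → cabin 5 (new)  [load 11/15]
  9 → cabin 6 (new)  [load 9/15]
6 cabins opened.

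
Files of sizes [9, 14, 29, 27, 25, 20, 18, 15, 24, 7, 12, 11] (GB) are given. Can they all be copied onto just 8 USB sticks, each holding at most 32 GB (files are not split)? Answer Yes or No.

A valid assignment using 8 USB sticks:
  USB stick 1: 29 = 29
  USB stick 2: 27 = 27
  USB stick 3: 25 + 7 = 32
  USB stick 4: 24 = 24
  USB stick 5: 20 + 12 = 32
  USB stick 6: 18 + 14 = 32
  USB stick 7: 15 + 11 = 26
  USB stick 8: 9 = 9
Every load is within 32 GB, so 8 USB sticks suffice.

Yes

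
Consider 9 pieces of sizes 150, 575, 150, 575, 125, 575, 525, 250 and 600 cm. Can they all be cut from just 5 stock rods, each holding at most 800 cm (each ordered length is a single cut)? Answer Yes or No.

A valid assignment using 5 stock rods:
  stock rod 1: 600 + 150 = 750
  stock rod 2: 575 + 150 = 725
  stock rod 3: 575 + 125 = 700
  stock rod 4: 575 = 575
  stock rod 5: 525 + 250 = 775
Every load is within 800 cm, so 5 stock rods suffice.

Yes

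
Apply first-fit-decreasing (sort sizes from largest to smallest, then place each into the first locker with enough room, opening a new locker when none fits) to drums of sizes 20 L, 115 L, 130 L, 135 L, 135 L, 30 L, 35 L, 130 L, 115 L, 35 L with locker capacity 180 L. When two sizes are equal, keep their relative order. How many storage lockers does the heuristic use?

Sorted descending: 135, 135, 130, 130, 115, 115, 35, 35, 30, 20.
  135 → locker 1 (new)  [load 135/180]
  135 → locker 2 (new)  [load 135/180]
  130 → locker 3 (new)  [load 130/180]
  130 → locker 4 (new)  [load 130/180]
  115 → locker 5 (new)  [load 115/180]
  115 → locker 6 (new)  [load 115/180]
  35 → locker 1  [load 170/180]
  35 → locker 2  [load 170/180]
  30 → locker 3  [load 160/180]
  20 → locker 3  [load 180/180]
6 storage lockers opened.

6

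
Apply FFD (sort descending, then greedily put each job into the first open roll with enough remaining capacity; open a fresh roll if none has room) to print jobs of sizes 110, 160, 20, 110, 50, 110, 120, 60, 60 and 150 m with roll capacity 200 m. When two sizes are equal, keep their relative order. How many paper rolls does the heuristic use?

6

Sorted descending: 160, 150, 120, 110, 110, 110, 60, 60, 50, 20.
  160 → roll 1 (new)  [load 160/200]
  150 → roll 2 (new)  [load 150/200]
  120 → roll 3 (new)  [load 120/200]
  110 → roll 4 (new)  [load 110/200]
  110 → roll 5 (new)  [load 110/200]
  110 → roll 6 (new)  [load 110/200]
  60 → roll 3  [load 180/200]
  60 → roll 4  [load 170/200]
  50 → roll 2  [load 200/200]
  20 → roll 1  [load 180/200]
6 paper rolls opened.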